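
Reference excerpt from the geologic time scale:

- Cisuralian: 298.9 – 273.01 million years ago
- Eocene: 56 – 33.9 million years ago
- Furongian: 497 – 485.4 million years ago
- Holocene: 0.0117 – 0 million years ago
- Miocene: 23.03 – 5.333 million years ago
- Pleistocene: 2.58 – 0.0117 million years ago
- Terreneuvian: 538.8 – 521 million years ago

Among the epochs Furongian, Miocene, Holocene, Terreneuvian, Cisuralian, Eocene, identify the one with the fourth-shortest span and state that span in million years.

Start − end for each: Furongian 497 − 485.4 = 11.6; Miocene 23.03 − 5.333 = 17.697; Holocene 0.0117 − 0 = 0.0117; Terreneuvian 538.8 − 521 = 17.8; Cisuralian 298.9 − 273.01 = 25.89; Eocene 56 − 33.9 = 22.1.
Ranking these from shortest: Holocene < Furongian < Miocene < Terreneuvian < Eocene < Cisuralian.
Position 4 in that ranking is Terreneuvian, which lasted 17.8 Myr.

Terreneuvian, 17.8 million years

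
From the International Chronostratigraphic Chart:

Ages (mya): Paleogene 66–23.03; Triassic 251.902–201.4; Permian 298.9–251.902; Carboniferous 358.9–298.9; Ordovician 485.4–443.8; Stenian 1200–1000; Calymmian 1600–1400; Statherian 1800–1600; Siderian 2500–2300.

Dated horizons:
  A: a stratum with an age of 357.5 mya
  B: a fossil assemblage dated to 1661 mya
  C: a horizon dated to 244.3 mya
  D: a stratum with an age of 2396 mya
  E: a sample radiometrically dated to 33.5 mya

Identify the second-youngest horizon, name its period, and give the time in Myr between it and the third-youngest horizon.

C, in the Triassic; 113.2 million years to A

Smaller Ma means younger, so youngest first: E 33.5 < C 244.3 < A 357.5 < B 1661 < D 2396.
Counting 2 along gives C (244.3 Ma); the excerpt puts that inside the Triassic, 251.902–201.4 Ma.
Next in line is A (357.5 Ma), and 357.5 − 244.3 = 113.2 Myr.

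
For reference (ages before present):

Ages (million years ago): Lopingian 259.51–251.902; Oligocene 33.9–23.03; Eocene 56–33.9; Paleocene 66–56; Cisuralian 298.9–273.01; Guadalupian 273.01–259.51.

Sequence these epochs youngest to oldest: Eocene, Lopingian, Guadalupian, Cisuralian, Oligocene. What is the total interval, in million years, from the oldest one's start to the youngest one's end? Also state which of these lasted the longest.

Oligocene → Eocene → Lopingian → Guadalupian → Cisuralian; total span 275.87 Myr; longest is Cisuralian

Start ages (Ma): Cisuralian 298.9, Guadalupian 273.01, Lopingian 259.51, Eocene 56, Oligocene 33.9.
Ordered youngest to oldest: Oligocene, Eocene, Lopingian, Guadalupian, Cisuralian.
Span = 298.9 − 23.03 = 275.87 Myr.
Durations: Cisuralian 25.89, Eocene 22.1, Lopingian 7.608, Oligocene 10.87, Guadalupian 13.5 → longest is Cisuralian (25.89 Myr).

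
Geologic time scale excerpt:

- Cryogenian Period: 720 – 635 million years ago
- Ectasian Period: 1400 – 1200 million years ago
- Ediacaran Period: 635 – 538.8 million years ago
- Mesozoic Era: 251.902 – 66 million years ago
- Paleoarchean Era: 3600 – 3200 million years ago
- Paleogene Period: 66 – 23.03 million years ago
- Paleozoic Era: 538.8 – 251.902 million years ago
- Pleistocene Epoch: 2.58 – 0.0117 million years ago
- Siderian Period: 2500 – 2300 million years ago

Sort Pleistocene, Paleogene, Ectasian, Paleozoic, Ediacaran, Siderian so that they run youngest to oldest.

Sorting by start age (ascending Ma, since larger Ma = older): Pleistocene start 2.58, Paleogene start 66, Paleozoic start 538.8, Ediacaran start 635, Ectasian start 1400, Siderian start 2500.

Pleistocene → Paleogene → Paleozoic → Ediacaran → Ectasian → Siderian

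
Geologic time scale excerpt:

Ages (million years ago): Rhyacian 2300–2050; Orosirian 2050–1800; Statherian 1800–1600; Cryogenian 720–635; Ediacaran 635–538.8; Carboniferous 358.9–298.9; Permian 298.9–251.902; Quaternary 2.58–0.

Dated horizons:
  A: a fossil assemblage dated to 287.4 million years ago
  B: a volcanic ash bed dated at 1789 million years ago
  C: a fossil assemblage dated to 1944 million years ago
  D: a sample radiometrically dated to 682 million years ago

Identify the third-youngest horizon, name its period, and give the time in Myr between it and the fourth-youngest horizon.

Sorted youngest-first by Ma: A (287.4), D (682), B (1789), C (1944).
The third youngest is B at 1789 Ma, which lies in 1800–1600 Ma: the Statherian.
The fourth youngest is C at 1944 Ma; separation = |1789 − 1944| = 155 Myr.

B, in the Statherian; 155 million years to C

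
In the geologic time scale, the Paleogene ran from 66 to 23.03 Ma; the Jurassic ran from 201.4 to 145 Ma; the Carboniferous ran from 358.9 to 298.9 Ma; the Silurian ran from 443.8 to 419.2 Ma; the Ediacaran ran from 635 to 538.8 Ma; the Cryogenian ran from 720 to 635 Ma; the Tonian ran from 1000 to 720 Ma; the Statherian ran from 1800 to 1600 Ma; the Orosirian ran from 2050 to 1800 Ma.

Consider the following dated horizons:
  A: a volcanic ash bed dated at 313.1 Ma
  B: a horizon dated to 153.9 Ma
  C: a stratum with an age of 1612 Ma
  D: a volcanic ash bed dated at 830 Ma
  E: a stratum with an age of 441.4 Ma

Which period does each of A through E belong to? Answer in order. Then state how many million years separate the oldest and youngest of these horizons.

A: 313.1 Ma lies in 358.9–298.9 Ma, so Carboniferous.
B: 153.9 Ma lies in 201.4–145 Ma, so Jurassic.
C: 1612 Ma lies in 1800–1600 Ma, so Statherian.
D: 830 Ma lies in 1000–720 Ma, so Tonian.
E: 441.4 Ma lies in 443.8–419.2 Ma, so Silurian.
Oldest = 1612 Ma, youngest = 153.9 Ma → span 1458.1 Myr.

A — Carboniferous; B — Jurassic; C — Statherian; D — Tonian; E — Silurian; span 1458.1 million years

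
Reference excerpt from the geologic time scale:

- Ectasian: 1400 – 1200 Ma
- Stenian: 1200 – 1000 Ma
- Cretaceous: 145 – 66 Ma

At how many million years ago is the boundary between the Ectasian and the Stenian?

1200 Ma

The Ectasian ends and the Stenian begins at 1200 Ma.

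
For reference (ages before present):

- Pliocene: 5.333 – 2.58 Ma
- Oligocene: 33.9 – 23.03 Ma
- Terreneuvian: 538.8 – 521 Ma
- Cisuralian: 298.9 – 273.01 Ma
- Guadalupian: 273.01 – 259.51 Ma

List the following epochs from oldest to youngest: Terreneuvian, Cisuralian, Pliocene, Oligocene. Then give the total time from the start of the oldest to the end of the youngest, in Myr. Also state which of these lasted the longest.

Terreneuvian → Cisuralian → Oligocene → Pliocene; total span 536.22 Myr; longest is Cisuralian

From the excerpt: Terreneuvian 538.8–521; Cisuralian 298.9–273.01; Pliocene 5.333–2.58; Oligocene 33.9–23.03 (Ma).
Larger Ma is earlier, so the oldest is Terreneuvian and the youngest is Pliocene; oldest to youngest: Terreneuvian, Cisuralian, Oligocene, Pliocene.
Oldest start 538.8 minus youngest end 2.58 gives 536.22 Myr overall.
Individual lengths (start − end): Pliocene 2.753; Oligocene 10.87; Cisuralian 25.89; Terreneuvian 17.8. The largest is Cisuralian at 25.89 Myr.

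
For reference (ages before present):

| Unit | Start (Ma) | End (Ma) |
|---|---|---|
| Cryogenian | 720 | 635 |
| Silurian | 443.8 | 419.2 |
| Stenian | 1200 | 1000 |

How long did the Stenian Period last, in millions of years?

1200 − 1000 = 200 million years.

200 million years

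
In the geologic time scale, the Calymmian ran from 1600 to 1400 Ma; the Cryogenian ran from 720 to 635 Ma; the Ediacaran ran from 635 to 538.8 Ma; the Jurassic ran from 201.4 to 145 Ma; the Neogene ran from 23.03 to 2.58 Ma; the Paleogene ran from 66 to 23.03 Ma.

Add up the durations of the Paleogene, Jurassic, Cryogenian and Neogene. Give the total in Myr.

204.82 million years

Each duration: Paleogene = 42.97; Jurassic = 56.4; Cryogenian = 85; Neogene = 20.45.
Sum: 42.97 + 56.4 + 85 + 20.45 = 204.82 Myr.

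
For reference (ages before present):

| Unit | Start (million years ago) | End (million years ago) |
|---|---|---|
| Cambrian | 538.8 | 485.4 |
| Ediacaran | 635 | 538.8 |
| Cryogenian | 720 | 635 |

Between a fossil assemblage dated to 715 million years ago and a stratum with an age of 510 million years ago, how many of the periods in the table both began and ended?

The older date is 715 Ma and the younger is 510 Ma.
Periods with start < 715 and end > 510 Ma: Ediacaran (635–538.8).
That is 1 complete period.

1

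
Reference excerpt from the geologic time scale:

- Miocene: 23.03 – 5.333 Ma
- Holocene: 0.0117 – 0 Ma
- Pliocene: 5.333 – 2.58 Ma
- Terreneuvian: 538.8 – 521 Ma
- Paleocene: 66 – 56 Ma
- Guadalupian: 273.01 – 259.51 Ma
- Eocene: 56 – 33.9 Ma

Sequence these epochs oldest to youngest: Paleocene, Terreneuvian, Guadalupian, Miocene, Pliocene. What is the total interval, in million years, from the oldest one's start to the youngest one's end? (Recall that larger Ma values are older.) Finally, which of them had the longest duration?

From the excerpt: Paleocene 66–56; Terreneuvian 538.8–521; Guadalupian 273.01–259.51; Miocene 23.03–5.333; Pliocene 5.333–2.58 (Ma).
Larger Ma is earlier, so the oldest is Terreneuvian and the youngest is Pliocene; oldest to youngest: Terreneuvian, Guadalupian, Paleocene, Miocene, Pliocene.
Oldest start 538.8 minus youngest end 2.58 gives 536.22 Myr overall.
Individual lengths (start − end): Terreneuvian 17.8; Paleocene 10; Guadalupian 13.5; Miocene 17.697; Pliocene 2.753. The largest is Terreneuvian at 17.8 Myr.

Terreneuvian → Guadalupian → Paleocene → Miocene → Pliocene; total span 536.22 Myr; longest is Terreneuvian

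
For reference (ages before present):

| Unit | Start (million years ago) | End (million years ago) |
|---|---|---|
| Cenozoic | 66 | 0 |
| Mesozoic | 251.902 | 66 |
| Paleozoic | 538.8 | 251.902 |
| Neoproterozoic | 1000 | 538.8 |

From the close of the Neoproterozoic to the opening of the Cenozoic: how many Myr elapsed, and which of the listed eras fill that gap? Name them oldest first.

472.8 million years; Paleozoic, Mesozoic

The Neoproterozoic closes at 538.8 Ma and the Cenozoic opens at 66 Ma, so the interval is 538.8 − 66 = 472.8 Myr.
An era fits inside if it starts at or after 538.8 Ma and ends at or before 66 Ma; oldest first that gives Paleozoic, Mesozoic.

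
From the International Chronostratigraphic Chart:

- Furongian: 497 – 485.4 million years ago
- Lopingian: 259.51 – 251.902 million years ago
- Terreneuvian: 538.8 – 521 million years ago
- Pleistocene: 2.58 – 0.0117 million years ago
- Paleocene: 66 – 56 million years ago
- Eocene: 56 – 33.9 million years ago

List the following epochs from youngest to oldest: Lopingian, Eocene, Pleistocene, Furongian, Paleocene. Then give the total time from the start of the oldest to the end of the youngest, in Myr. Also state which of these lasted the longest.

Start ages (Ma): Furongian 497, Lopingian 259.51, Paleocene 66, Eocene 56, Pleistocene 2.58.
Ordered youngest to oldest: Pleistocene, Eocene, Paleocene, Lopingian, Furongian.
Span = 497 − 0.0117 = 496.9883 Myr.
Durations: Lopingian 7.608, Pleistocene 2.5683, Paleocene 10, Furongian 11.6, Eocene 22.1 → longest is Eocene (22.1 Myr).

Pleistocene → Eocene → Paleocene → Lopingian → Furongian; total span 496.9883 Myr; longest is Eocene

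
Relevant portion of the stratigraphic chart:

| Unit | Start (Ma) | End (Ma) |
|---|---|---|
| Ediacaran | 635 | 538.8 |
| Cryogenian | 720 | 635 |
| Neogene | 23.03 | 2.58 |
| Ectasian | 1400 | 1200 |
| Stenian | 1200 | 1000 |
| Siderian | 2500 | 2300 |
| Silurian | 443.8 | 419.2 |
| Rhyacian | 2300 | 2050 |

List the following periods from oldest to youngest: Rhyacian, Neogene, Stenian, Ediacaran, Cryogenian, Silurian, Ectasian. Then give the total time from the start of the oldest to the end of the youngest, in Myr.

Start ages (Ma): Rhyacian 2300, Ectasian 1400, Stenian 1200, Cryogenian 720, Ediacaran 635, Silurian 443.8, Neogene 23.03.
Ordered oldest to youngest: Rhyacian, Ectasian, Stenian, Cryogenian, Ediacaran, Silurian, Neogene.
Span = 2300 − 2.58 = 2297.42 Myr.

Rhyacian → Ectasian → Stenian → Cryogenian → Ediacaran → Silurian → Neogene; total span 2297.42 Myr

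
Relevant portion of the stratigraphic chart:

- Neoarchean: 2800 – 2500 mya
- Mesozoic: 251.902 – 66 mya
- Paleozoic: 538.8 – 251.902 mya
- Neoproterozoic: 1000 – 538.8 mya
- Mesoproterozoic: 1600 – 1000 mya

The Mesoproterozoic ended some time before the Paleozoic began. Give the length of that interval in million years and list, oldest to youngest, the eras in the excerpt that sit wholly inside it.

End of Mesoproterozoic = 1000 Ma; start of Paleozoic = 538.8 Ma.
Gap = 1000 − 538.8 = 461.2 Myr.
Eras wholly inside 1000–538.8 Ma: Neoproterozoic (1000–538.8).

461.2 million years; Neoproterozoic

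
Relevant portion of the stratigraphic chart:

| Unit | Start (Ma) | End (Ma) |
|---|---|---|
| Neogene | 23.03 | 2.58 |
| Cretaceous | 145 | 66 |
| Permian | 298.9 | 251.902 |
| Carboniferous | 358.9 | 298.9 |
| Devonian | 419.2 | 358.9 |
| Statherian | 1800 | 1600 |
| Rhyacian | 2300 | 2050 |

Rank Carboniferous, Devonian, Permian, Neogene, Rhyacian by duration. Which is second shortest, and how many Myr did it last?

Permian, 46.998 million years

Durations: Carboniferous 60; Devonian 60.3; Permian 46.998; Neogene 20.45; Rhyacian 250 Myr.
Sorted shortest-first: Neogene (20.45), Permian (46.998), Carboniferous (60), Devonian (60.3), Rhyacian (250).
The second shortest is Permian at 46.998 Myr.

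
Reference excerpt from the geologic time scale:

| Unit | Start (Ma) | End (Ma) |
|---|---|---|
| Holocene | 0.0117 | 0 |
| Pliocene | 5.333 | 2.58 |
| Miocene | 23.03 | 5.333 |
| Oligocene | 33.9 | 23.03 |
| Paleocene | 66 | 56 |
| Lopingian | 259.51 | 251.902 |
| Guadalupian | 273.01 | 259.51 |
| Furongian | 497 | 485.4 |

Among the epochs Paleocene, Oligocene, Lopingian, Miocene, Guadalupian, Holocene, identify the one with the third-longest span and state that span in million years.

Start − end for each: Paleocene 66 − 56 = 10; Oligocene 33.9 − 23.03 = 10.87; Lopingian 259.51 − 251.902 = 7.608; Miocene 23.03 − 5.333 = 17.697; Guadalupian 273.01 − 259.51 = 13.5; Holocene 0.0117 − 0 = 0.0117.
Ranking these from longest: Miocene > Guadalupian > Oligocene > Paleocene > Lopingian > Holocene.
Position 3 in that ranking is Oligocene, which lasted 10.87 Myr.

Oligocene, 10.87 million years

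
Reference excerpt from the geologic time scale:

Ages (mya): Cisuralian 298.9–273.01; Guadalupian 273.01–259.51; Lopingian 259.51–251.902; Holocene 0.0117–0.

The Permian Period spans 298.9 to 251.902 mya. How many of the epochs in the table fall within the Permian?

3

Epochs inside 298.9–251.902 Ma: Cisuralian, Guadalupian, Lopingian — 3 in total.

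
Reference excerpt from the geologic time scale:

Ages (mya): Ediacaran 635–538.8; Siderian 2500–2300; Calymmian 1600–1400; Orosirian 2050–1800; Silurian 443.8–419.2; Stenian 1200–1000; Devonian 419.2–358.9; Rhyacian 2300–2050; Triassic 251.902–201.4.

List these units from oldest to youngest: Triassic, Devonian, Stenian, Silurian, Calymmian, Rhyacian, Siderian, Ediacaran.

Sorting by start age (descending Ma, since larger Ma = older): Siderian start 2500, Rhyacian start 2300, Calymmian start 1600, Stenian start 1200, Ediacaran start 635, Silurian start 443.8, Devonian start 419.2, Triassic start 251.902.

Siderian → Rhyacian → Calymmian → Stenian → Ediacaran → Silurian → Devonian → Triassic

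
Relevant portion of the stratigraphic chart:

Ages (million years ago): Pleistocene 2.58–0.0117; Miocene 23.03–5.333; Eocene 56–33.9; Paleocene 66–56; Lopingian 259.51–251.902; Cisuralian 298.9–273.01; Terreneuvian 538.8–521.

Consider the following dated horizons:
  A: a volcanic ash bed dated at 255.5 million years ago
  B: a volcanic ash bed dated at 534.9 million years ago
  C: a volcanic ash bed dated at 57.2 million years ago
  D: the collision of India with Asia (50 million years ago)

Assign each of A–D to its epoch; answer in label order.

A — Lopingian; B — Terreneuvian; C — Paleocene; D — Eocene

Match each age against the start–end ranges in the excerpt: A = 255.5 Ma → Lopingian (259.51–251.902); B = 534.9 Ma → Terreneuvian (538.8–521); C = 57.2 Ma → Paleocene (66–56); D = 50 Ma → Eocene (56–33.9).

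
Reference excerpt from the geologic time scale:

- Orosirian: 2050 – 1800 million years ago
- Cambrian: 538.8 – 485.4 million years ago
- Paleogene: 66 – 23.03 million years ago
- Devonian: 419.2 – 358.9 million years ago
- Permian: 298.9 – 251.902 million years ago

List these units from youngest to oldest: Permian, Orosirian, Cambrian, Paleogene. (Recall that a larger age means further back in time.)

Paleogene, then Permian, then Cambrian, then Orosirian

Read off each span (Ma): Permian 298.9–251.902; Orosirian 2050–1800; Cambrian 538.8–485.4; Paleogene 66–23.03.
Larger Ma is older, so oldest→youngest is Orosirian, Cambrian, Permian, Paleogene; reverse it for youngest→oldest.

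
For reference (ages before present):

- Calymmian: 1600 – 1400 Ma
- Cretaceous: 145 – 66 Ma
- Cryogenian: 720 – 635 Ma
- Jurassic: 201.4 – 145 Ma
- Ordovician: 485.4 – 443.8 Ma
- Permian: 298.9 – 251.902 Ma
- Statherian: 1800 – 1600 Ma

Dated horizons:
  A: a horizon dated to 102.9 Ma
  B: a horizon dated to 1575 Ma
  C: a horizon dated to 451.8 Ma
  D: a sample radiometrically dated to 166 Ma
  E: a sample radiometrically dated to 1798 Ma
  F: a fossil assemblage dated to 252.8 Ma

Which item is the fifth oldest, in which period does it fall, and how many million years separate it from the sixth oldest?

D, in the Jurassic; 63.1 million years to A

Larger Ma means older, so oldest first: E 1798 > B 1575 > C 451.8 > F 252.8 > D 166 > A 102.9.
Counting 5 along gives D (166 Ma); the excerpt puts that inside the Jurassic, 201.4–145 Ma.
Next in line is A (102.9 Ma), and 166 − 102.9 = 63.1 Myr.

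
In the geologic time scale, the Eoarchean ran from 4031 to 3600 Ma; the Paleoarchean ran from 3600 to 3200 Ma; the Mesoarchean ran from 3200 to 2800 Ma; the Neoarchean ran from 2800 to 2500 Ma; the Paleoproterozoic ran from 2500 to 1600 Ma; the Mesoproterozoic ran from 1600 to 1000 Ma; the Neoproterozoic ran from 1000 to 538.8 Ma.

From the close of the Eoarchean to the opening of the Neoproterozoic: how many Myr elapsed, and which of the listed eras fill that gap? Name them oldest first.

2600 million years; Paleoarchean, Mesoarchean, Neoarchean, Paleoproterozoic, Mesoproterozoic

The Eoarchean closes at 3600 Ma and the Neoproterozoic opens at 1000 Ma, so the interval is 3600 − 1000 = 2600 Myr.
An era fits inside if it starts at or after 3600 Ma and ends at or before 1000 Ma; oldest first that gives Paleoarchean, Mesoarchean, Neoarchean, Paleoproterozoic, Mesoproterozoic.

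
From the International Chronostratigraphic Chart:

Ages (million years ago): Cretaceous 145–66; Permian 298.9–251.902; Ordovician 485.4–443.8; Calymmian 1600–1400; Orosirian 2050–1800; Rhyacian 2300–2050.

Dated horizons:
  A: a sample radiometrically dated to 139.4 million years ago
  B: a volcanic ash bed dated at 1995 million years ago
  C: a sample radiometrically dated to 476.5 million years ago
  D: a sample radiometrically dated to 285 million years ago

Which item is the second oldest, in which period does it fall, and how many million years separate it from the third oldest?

Larger Ma means older, so oldest first: B 1995 > C 476.5 > D 285 > A 139.4.
Counting 2 along gives C (476.5 Ma); the excerpt puts that inside the Ordovician, 485.4–443.8 Ma.
Next in line is D (285 Ma), and 476.5 − 285 = 191.5 Myr.

C, in the Ordovician; 191.5 million years to D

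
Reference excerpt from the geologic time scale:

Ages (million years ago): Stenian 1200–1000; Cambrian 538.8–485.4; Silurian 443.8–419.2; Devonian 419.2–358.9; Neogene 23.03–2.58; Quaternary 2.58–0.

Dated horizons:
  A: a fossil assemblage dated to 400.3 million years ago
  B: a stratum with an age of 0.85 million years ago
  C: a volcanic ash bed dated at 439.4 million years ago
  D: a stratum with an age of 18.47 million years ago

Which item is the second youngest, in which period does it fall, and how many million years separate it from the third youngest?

Smaller Ma means younger, so youngest first: B 0.85 < D 18.47 < A 400.3 < C 439.4.
Counting 2 along gives D (18.47 Ma); the excerpt puts that inside the Neogene, 23.03–2.58 Ma.
Next in line is A (400.3 Ma), and 400.3 − 18.47 = 381.83 Myr.

D, in the Neogene; 381.83 million years to A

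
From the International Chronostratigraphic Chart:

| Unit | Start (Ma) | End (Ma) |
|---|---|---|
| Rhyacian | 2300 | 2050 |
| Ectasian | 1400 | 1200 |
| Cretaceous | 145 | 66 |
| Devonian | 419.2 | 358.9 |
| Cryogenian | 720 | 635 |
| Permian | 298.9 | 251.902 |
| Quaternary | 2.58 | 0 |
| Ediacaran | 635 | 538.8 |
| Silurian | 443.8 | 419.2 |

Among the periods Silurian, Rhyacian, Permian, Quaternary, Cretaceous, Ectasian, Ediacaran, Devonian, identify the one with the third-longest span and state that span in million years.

Ediacaran, 96.2 million years

Start − end for each: Silurian 443.8 − 419.2 = 24.6; Rhyacian 2300 − 2050 = 250; Permian 298.9 − 251.902 = 46.998; Quaternary 2.58 − 0 = 2.58; Cretaceous 145 − 66 = 79; Ectasian 1400 − 1200 = 200; Ediacaran 635 − 538.8 = 96.2; Devonian 419.2 − 358.9 = 60.3.
Ranking these from longest: Rhyacian > Ectasian > Ediacaran > Cretaceous > Devonian > Permian > Silurian > Quaternary.
Position 3 in that ranking is Ediacaran, which lasted 96.2 Myr.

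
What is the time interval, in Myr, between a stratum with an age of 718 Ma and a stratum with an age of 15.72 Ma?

702.28 million years

718 − 15.72 = 702.28 million years.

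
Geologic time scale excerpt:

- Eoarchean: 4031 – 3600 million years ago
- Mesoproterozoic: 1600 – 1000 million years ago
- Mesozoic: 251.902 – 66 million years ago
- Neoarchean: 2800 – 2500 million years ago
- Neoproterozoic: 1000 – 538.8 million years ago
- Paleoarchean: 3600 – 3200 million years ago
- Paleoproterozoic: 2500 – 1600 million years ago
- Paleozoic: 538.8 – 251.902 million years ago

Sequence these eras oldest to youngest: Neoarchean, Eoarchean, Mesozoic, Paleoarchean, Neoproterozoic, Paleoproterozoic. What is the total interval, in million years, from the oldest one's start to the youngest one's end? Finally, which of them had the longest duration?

From the excerpt: Neoarchean 2800–2500; Eoarchean 4031–3600; Mesozoic 251.902–66; Paleoarchean 3600–3200; Neoproterozoic 1000–538.8; Paleoproterozoic 2500–1600 (Ma).
Larger Ma is earlier, so the oldest is Eoarchean and the youngest is Mesozoic; oldest to youngest: Eoarchean, Paleoarchean, Neoarchean, Paleoproterozoic, Neoproterozoic, Mesozoic.
Oldest start 4031 minus youngest end 66 gives 3965 Myr overall.
Individual lengths (start − end): Neoarchean 300; Mesozoic 185.902; Paleoarchean 400; Paleoproterozoic 900; Neoproterozoic 461.2; Eoarchean 431. The largest is Paleoproterozoic at 900 Myr.

Eoarchean → Paleoarchean → Neoarchean → Paleoproterozoic → Neoproterozoic → Mesozoic; total span 3965 Myr; longest is Paleoproterozoic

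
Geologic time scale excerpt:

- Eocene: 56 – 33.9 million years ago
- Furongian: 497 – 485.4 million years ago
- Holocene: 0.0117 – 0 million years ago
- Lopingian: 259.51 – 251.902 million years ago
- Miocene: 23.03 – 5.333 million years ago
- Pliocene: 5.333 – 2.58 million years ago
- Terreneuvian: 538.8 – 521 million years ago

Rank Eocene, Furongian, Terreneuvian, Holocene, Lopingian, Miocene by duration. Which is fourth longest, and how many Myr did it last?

Furongian, 11.6 million years

Start − end for each: Eocene 56 − 33.9 = 22.1; Furongian 497 − 485.4 = 11.6; Terreneuvian 538.8 − 521 = 17.8; Holocene 0.0117 − 0 = 0.0117; Lopingian 259.51 − 251.902 = 7.608; Miocene 23.03 − 5.333 = 17.697.
Ranking these from longest: Eocene > Terreneuvian > Miocene > Furongian > Lopingian > Holocene.
Position 4 in that ranking is Furongian, which lasted 11.6 Myr.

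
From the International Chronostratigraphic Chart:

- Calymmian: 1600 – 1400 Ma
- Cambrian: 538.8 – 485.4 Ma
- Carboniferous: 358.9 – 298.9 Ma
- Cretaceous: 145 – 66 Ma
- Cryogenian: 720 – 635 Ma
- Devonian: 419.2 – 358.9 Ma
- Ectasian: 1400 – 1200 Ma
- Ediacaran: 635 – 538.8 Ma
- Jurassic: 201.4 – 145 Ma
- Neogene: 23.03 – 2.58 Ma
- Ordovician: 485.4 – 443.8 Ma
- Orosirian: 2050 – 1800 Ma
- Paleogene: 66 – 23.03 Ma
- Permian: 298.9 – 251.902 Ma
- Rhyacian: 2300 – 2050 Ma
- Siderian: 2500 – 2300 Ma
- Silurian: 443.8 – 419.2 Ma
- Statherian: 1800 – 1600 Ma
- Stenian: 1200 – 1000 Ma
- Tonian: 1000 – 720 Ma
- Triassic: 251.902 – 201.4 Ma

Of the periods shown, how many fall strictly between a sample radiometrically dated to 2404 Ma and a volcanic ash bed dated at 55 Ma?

18

2404 Ma sits inside the Siderian (2500–2300) and 55 Ma inside the Paleogene (66–23.03); neither of those is wholly between the two dates.
The listed periods lying completely between them are Rhyacian, Orosirian, Statherian, Calymmian, Ectasian, Stenian, Tonian, Cryogenian, Ediacaran, Cambrian, Ordovician, Silurian, Devonian, Carboniferous, Permian, Triassic, Jurassic, Cretaceous — 18 in all.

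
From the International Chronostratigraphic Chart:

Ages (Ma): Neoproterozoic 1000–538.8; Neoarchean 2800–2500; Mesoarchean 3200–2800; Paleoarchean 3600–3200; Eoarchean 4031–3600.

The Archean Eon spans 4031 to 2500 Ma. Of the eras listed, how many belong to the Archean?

Eras inside 4031–2500 Ma: Eoarchean, Paleoarchean, Mesoarchean, Neoarchean — 4 in total.

4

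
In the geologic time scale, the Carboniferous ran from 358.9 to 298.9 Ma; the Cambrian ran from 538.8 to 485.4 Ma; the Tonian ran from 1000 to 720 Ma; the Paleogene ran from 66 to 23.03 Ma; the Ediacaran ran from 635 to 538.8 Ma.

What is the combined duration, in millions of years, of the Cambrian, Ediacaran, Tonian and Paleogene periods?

472.57 million years

Each duration: Cambrian = 53.4; Ediacaran = 96.2; Tonian = 280; Paleogene = 42.97.
Sum: 53.4 + 96.2 + 280 + 42.97 = 472.57 Myr.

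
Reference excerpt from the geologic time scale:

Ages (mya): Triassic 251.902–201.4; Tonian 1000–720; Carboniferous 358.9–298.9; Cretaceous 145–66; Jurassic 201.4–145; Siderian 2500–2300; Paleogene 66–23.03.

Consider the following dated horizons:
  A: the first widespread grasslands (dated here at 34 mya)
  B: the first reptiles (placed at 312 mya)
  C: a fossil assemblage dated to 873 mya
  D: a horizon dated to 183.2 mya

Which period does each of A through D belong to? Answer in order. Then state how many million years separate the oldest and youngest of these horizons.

A: 34 Ma lies in 66–23.03 Ma, so Paleogene.
B: 312 Ma lies in 358.9–298.9 Ma, so Carboniferous.
C: 873 Ma lies in 1000–720 Ma, so Tonian.
D: 183.2 Ma lies in 201.4–145 Ma, so Jurassic.
Oldest = 873 Ma, youngest = 34 Ma → span 839 Myr.

A — Paleogene; B — Carboniferous; C — Tonian; D — Jurassic; span 839 million years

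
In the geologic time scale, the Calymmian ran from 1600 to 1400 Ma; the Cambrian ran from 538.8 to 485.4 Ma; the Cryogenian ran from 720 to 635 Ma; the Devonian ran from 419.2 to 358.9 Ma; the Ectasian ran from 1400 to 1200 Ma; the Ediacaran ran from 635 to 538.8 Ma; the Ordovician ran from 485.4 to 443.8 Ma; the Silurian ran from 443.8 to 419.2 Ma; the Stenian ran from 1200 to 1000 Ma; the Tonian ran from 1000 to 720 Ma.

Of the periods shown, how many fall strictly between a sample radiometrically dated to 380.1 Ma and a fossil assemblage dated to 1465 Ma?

The older date is 1465 Ma and the younger is 380.1 Ma.
Periods with start < 1465 and end > 380.1 Ma: Ectasian (1400–1200), Stenian (1200–1000), Tonian (1000–720), Cryogenian (720–635), Ediacaran (635–538.8), Cambrian (538.8–485.4), Ordovician (485.4–443.8), Silurian (443.8–419.2).
That is 8 complete periods.

8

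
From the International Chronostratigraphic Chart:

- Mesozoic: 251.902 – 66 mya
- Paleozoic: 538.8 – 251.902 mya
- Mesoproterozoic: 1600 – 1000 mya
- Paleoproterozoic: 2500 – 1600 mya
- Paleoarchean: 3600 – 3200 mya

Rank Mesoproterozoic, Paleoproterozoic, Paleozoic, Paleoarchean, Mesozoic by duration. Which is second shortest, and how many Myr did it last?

Start − end for each: Mesoproterozoic 1600 − 1000 = 600; Paleoproterozoic 2500 − 1600 = 900; Paleozoic 538.8 − 251.902 = 286.898; Paleoarchean 3600 − 3200 = 400; Mesozoic 251.902 − 66 = 185.902.
Ranking these from shortest: Mesozoic < Paleozoic < Paleoarchean < Mesoproterozoic < Paleoproterozoic.
Position 2 in that ranking is Paleozoic, which lasted 286.898 Myr.

Paleozoic, 286.898 million years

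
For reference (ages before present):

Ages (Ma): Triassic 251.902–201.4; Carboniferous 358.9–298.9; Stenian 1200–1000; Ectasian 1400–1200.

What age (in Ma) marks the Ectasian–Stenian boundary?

The Ectasian ends and the Stenian begins at 1200 Ma.

1200 Ma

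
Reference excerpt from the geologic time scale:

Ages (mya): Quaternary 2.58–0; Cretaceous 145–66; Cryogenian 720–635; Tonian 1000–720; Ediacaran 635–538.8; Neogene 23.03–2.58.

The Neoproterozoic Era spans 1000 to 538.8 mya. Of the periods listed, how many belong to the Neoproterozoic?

Periods inside 1000–538.8 Ma: Tonian, Cryogenian, Ediacaran — 3 in total.

3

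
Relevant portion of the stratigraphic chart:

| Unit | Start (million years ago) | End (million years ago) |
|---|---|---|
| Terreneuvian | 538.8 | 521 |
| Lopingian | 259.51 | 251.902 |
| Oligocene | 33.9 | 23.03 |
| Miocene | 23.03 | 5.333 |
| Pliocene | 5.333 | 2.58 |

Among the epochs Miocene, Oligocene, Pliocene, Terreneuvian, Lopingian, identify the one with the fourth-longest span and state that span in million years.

Lopingian, 7.608 million years

Start − end for each: Miocene 23.03 − 5.333 = 17.697; Oligocene 33.9 − 23.03 = 10.87; Pliocene 5.333 − 2.58 = 2.753; Terreneuvian 538.8 − 521 = 17.8; Lopingian 259.51 − 251.902 = 7.608.
Ranking these from longest: Terreneuvian > Miocene > Oligocene > Lopingian > Pliocene.
Position 4 in that ranking is Lopingian, which lasted 7.608 Myr.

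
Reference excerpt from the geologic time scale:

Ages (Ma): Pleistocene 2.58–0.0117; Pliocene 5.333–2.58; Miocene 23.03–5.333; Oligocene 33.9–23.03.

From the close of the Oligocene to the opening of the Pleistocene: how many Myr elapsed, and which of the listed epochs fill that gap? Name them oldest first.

20.45 million years; Miocene, Pliocene

End of Oligocene = 23.03 Ma; start of Pleistocene = 2.58 Ma.
Gap = 23.03 − 2.58 = 20.45 Myr.
Epochs wholly inside 23.03–2.58 Ma: Miocene (23.03–5.333), Pliocene (5.333–2.58).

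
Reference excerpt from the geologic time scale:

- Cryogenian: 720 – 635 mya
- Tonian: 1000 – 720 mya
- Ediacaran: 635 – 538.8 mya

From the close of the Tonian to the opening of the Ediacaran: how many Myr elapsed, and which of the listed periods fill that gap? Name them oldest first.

The Tonian closes at 720 Ma and the Ediacaran opens at 635 Ma, so the interval is 720 − 635 = 85 Myr.
A period fits inside if it starts at or after 720 Ma and ends at or before 635 Ma; oldest first that gives Cryogenian.

85 million years; Cryogenian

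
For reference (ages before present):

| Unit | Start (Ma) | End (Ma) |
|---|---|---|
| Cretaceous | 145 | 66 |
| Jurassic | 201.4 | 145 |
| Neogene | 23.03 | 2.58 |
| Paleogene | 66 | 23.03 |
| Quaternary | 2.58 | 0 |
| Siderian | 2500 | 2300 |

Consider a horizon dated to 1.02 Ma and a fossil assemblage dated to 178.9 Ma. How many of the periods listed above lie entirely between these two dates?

3

178.9 Ma sits inside the Jurassic (201.4–145) and 1.02 Ma inside the Quaternary (2.58–0); neither of those is wholly between the two dates.
The listed periods lying completely between them are Cretaceous, Paleogene, Neogene — 3 in all.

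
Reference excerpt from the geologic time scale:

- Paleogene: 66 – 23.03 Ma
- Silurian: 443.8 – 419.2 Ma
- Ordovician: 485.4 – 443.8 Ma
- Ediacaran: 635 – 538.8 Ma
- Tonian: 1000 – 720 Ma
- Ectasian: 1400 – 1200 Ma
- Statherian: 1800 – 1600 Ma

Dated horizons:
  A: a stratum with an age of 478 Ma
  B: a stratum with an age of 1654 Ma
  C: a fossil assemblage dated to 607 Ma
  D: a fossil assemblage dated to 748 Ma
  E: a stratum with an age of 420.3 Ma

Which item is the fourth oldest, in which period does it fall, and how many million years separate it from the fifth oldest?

Sorted oldest-first by Ma: B (1654), D (748), C (607), A (478), E (420.3).
The fourth oldest is A at 478 Ma, which lies in 485.4–443.8 Ma: the Ordovician.
The fifth oldest is E at 420.3 Ma; separation = |478 − 420.3| = 57.7 Myr.

A, in the Ordovician; 57.7 million years to E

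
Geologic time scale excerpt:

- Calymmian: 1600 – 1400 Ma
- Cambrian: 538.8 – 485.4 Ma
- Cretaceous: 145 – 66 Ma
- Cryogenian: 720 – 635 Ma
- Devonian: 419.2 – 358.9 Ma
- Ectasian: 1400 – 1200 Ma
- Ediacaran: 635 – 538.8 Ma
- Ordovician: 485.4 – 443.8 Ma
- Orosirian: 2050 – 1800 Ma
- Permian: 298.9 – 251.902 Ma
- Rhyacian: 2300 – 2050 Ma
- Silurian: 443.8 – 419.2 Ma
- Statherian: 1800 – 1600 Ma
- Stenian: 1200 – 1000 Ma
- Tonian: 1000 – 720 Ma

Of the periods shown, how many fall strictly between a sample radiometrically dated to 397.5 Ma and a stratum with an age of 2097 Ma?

The older date is 2097 Ma and the younger is 397.5 Ma.
Periods with start < 2097 and end > 397.5 Ma: Orosirian (2050–1800), Statherian (1800–1600), Calymmian (1600–1400), Ectasian (1400–1200), Stenian (1200–1000), Tonian (1000–720), Cryogenian (720–635), Ediacaran (635–538.8), Cambrian (538.8–485.4), Ordovician (485.4–443.8), Silurian (443.8–419.2).
That is 11 complete periods.

11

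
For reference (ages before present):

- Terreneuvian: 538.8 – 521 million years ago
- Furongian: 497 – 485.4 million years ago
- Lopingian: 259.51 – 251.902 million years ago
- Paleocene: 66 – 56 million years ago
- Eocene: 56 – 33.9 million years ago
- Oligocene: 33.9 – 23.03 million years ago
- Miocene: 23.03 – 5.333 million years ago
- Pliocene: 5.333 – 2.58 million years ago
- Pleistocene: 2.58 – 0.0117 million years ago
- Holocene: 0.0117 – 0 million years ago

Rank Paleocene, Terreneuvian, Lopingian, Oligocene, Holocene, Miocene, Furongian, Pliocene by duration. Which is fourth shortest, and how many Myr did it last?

Paleocene, 10 million years

Durations: Paleocene 10; Terreneuvian 17.8; Lopingian 7.608; Oligocene 10.87; Holocene 0.0117; Miocene 17.697; Furongian 11.6; Pliocene 2.753 Myr.
Sorted shortest-first: Holocene (0.0117), Pliocene (2.753), Lopingian (7.608), Paleocene (10), Oligocene (10.87), Furongian (11.6), Miocene (17.697), Terreneuvian (17.8).
The fourth shortest is Paleocene at 10 Myr.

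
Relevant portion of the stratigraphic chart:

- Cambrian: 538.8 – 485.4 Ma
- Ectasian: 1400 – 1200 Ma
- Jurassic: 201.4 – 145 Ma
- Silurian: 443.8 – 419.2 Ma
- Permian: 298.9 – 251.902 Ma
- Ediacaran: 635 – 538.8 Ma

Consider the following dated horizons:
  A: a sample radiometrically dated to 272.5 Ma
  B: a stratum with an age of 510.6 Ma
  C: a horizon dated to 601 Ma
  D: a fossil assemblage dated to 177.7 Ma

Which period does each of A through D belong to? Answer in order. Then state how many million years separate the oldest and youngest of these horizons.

A: 272.5 Ma lies in 298.9–251.902 Ma, so Permian.
B: 510.6 Ma lies in 538.8–485.4 Ma, so Cambrian.
C: 601 Ma lies in 635–538.8 Ma, so Ediacaran.
D: 177.7 Ma lies in 201.4–145 Ma, so Jurassic.
Oldest = 601 Ma, youngest = 177.7 Ma → span 423.3 Myr.

A — Permian; B — Cambrian; C — Ediacaran; D — Jurassic; span 423.3 million years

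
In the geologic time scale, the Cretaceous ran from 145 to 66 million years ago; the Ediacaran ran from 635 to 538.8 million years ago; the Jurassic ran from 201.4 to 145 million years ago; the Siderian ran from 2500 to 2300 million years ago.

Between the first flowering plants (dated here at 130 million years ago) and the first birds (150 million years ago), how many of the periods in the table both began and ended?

Checking each listed span, none has both start < 150 Ma and end > 130 Ma — every period straddles one of the two dates or lies outside them — so the count is 0.

0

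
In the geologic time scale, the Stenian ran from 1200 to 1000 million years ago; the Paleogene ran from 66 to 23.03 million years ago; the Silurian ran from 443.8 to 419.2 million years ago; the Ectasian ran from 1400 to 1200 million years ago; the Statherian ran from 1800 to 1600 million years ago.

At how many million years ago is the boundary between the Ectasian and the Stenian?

The Ectasian ends and the Stenian begins at 1200 million years ago.

1200 million years ago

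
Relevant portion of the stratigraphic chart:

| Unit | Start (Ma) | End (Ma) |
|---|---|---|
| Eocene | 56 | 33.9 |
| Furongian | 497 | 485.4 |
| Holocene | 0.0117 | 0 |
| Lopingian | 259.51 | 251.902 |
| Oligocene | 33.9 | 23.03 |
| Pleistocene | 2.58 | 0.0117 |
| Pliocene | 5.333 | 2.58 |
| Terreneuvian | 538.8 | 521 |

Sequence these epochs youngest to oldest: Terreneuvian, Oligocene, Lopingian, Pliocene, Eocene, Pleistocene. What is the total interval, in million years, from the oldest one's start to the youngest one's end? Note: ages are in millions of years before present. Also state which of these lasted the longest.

Pleistocene → Pliocene → Oligocene → Eocene → Lopingian → Terreneuvian; total span 538.7883 Myr; longest is Eocene

From the excerpt: Terreneuvian 538.8–521; Oligocene 33.9–23.03; Lopingian 259.51–251.902; Pliocene 5.333–2.58; Eocene 56–33.9; Pleistocene 2.58–0.0117 (Ma).
Larger Ma is earlier, so the oldest is Terreneuvian and the youngest is Pleistocene; youngest to oldest: Pleistocene, Pliocene, Oligocene, Eocene, Lopingian, Terreneuvian.
Oldest start 538.8 minus youngest end 0.0117 gives 538.7883 Myr overall.
Individual lengths (start − end): Oligocene 10.87; Terreneuvian 17.8; Pleistocene 2.5683; Lopingian 7.608; Pliocene 2.753; Eocene 22.1. The largest is Eocene at 22.1 Myr.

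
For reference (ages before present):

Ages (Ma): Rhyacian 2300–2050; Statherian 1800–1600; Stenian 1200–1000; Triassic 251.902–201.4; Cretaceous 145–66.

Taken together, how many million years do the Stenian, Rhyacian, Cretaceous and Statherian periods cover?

729 million years

Duration is start − end for each: (1200 − 1000) + (2300 − 2050) + (145 − 66) + (1800 − 1600).
That is 200 + 250 + 79 + 200, which totals 729 million years.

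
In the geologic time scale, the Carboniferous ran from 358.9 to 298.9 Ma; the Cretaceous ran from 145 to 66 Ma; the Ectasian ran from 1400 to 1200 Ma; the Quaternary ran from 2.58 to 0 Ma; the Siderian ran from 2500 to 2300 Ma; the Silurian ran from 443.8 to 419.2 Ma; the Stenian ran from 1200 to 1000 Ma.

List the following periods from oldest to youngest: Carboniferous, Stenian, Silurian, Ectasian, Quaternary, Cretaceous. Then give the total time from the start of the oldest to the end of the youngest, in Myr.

Ectasian → Stenian → Silurian → Carboniferous → Cretaceous → Quaternary; total span 1400 Myr

Start ages (Ma): Ectasian 1400, Stenian 1200, Silurian 443.8, Carboniferous 358.9, Cretaceous 145, Quaternary 2.58.
Ordered oldest to youngest: Ectasian, Stenian, Silurian, Carboniferous, Cretaceous, Quaternary.
Span = 1400 − 0 = 1400 Myr.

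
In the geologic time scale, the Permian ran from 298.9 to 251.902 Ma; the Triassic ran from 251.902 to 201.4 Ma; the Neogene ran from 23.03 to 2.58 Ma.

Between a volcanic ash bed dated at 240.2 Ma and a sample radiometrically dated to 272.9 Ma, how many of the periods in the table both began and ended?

The older date is 272.9 Ma and the younger is 240.2 Ma.
No period both begins after 272.9 Ma and ends before 240.2 Ma, so the count is 0.

0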